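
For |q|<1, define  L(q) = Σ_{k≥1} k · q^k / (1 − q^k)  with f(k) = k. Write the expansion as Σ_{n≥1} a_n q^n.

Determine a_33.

q^33  k|33↦f(k): 1:1 3:3 11:11 33:33  a_33=48

a_33 = 48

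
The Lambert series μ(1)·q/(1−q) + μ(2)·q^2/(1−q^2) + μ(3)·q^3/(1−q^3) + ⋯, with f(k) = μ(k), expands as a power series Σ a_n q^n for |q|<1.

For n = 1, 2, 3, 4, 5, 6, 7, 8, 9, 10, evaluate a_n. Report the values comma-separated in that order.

1, 0, 0, 0, 0, 0, 0, 0, 0, 0

q^1  k|1↦μ(k): 1:1  a_1=1
[q^2] μ(2)=-1,μ(1)=1 ⇒ 0
[q^3] μ(3)=-1,μ(1)=1 ⇒ 0
n=4: 1·4 2·2 4·1  μ→[1+(-1)+0]=0
q^5  k|5↦μ(k): 1:1 5:-1  a_5=0
n=6: 1·6 2·3 3·2 6·1  μ→[1+(-1)+(-1)+1]=0
n=7: 7·1 1·7  μ→[(-1)+1]=0
[q^8] μ(8)=0,μ(4)=0,μ(2)=-1,μ(1)=1 ⇒ 0
q^9  k|9↦μ(k): 1:1 3:-1 9:0  a_9=0
[q^10] μ(10)=1,μ(5)=-1,μ(2)=-1,μ(1)=1 ⇒ 0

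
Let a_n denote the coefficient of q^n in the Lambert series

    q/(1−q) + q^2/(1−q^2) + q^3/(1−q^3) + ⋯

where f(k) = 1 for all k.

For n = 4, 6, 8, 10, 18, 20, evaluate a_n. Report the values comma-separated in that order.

d|4:{4,2,1}  Σf=1+1+1=3
d|6:{6,3,2,1}  Σf=1+1+1+1=4
[q^8] f(1)=1,f(2)=1,f(4)=1,f(8)=1 ⇒ 4
[q^10] f(1)=1,f(2)=1,f(5)=1,f(10)=1 ⇒ 4
d|18:{18,9,6,3,2,1}  Σf=1+1+1+1+1+1=6
q^20  k|20↦f(k): 20:1 10:1 5:1 4:1 2:1 1:1  a_20=6

3, 4, 4, 4, 6, 6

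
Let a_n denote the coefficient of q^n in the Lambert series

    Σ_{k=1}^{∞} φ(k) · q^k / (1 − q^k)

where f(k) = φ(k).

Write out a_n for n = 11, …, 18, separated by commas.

[q^11] φ(11)=10,φ(1)=1 ⇒ 11
n=12: 1·12 2·6 3·4 4·3 6·2 12·1  φ→[1+1+2+2+2+4]=12
[q^13] φ(13)=12,φ(1)=1 ⇒ 13
n=14: 14·1 7·2 2·7 1·14  φ→[6+6+1+1]=14
q^15  k|15↦φ(k): 1:1 3:2 5:4 15:8  a_15=15
q^16  k|16↦φ(k): 16:8 8:4 4:2 2:1 1:1  a_16=16
d|17:{1,17}  Σφ=1+16=17
[q^18] φ(18)=6,φ(9)=6,φ(6)=2,φ(3)=2,φ(2)=1,φ(1)=1 ⇒ 18

11, 12, 13, 14, 15, 16, 17, 18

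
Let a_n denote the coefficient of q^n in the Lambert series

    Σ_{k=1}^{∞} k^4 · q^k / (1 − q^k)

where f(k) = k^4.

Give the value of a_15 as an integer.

d|15:{1,3,5,15}  Σf=1+81+625+50625=51332

a_15 = 51332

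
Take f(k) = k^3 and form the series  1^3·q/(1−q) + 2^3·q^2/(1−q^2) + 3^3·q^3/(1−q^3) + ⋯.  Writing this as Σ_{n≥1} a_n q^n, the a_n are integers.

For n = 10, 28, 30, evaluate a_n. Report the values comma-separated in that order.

[q^10] f(1)=1,f(2)=8,f(5)=125,f(10)=1000 ⇒ 1134
q^28  k|28↦f(k): 28:21952 14:2744 7:343 4:64 2:8 1:1  a_28=25112
n=30: 30·1 15·2 10·3 6·5 5·6 3·10 2·15 1·30  f→[27000+3375+1000+216+125+27+8+1]=31752

1134, 25112, 31752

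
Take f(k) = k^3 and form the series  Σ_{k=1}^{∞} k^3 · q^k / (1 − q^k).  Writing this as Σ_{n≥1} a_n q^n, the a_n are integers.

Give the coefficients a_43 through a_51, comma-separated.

q^43  k|43↦f(k): 1:1 43:79507  a_43=79508
n=44: 1·44 2·22 4·11 11·4 22·2 44·1  f→[1+8+64+1331+10648+85184]=97236
n=45: 45·1 15·3 9·5 5·9 3·15 1·45  f→[91125+3375+729+125+27+1]=95382
[q^46] f(46)=97336,f(23)=12167,f(2)=8,f(1)=1 ⇒ 109512
[q^47] f(1)=1,f(47)=103823 ⇒ 103824
d|48:{1,2,3,4,6,8,12,16,24,48}  Σf=1+8+27+64+216+512+1728+4096+13824+110592=131068
n=49: 1·49 7·7 49·1  f→[1+343+117649]=117993
d|50:{1,2,5,10,25,50}  Σf=1+8+125+1000+15625+125000=141759
[q^51] f(1)=1,f(3)=27,f(17)=4913,f(51)=132651 ⇒ 137592

79508, 97236, 95382, 109512, 103824, 131068, 117993, 141759, 137592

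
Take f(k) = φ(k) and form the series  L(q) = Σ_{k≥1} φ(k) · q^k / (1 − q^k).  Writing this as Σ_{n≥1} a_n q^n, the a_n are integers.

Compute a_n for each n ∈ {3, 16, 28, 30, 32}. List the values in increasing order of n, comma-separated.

d|3:{1,3}  Σφ=1+2=3
q^16  k|16↦φ(k): 16:8 8:4 4:2 2:1 1:1  a_16=16
d|28:{1,2,4,7,14,28}  Σφ=1+1+2+6+6+12=28
[q^30] φ(30)=8,φ(15)=8,φ(10)=4,φ(6)=2,φ(5)=4,φ(3)=2,φ(2)=1,φ(1)=1 ⇒ 30
[q^32] φ(1)=1,φ(2)=1,φ(4)=2,φ(8)=4,φ(16)=8,φ(32)=16 ⇒ 32

3, 16, 28, 30, 32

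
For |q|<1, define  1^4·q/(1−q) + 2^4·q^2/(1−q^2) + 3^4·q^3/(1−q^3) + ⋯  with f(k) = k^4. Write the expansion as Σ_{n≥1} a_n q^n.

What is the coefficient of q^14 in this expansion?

n=14: 14·1 7·2 2·7 1·14  f→[38416+2401+16+1]=40834

a_14 = 40834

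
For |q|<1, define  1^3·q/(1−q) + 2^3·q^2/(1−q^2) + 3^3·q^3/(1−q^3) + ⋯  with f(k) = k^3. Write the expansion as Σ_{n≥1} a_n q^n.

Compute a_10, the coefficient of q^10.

a_10 = 1134

n=10: 1·10 2·5 5·2 10·1  f→[1+8+125+1000]=1134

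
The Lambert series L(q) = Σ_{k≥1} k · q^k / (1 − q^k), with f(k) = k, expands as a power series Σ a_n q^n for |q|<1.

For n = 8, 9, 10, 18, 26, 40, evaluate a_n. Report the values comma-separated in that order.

[q^8] f(1)=1,f(2)=2,f(4)=4,f(8)=8 ⇒ 15
n=9: 1·9 3·3 9·1  f→[1+3+9]=13
n=10: 10·1 5·2 2·5 1·10  f→[10+5+2+1]=18
[q^18] f(1)=1,f(2)=2,f(3)=3,f(6)=6,f(9)=9,f(18)=18 ⇒ 39
[q^26] f(26)=26,f(13)=13,f(2)=2,f(1)=1 ⇒ 42
n=40: 1·40 2·20 4·10 5·8 8·5 10·4 20·2 40·1  f→[1+2+4+5+8+10+20+40]=90

15, 13, 18, 39, 42, 90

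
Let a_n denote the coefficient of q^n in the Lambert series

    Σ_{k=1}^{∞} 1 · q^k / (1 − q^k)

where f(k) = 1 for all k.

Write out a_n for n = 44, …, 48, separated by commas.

[q^44] f(44)=1,f(22)=1,f(11)=1,f(4)=1,f(2)=1,f(1)=1 ⇒ 6
q^45  k|45↦f(k): 45:1 15:1 9:1 5:1 3:1 1:1  a_45=6
[q^46] f(46)=1,f(23)=1,f(2)=1,f(1)=1 ⇒ 4
d|47:{1,47}  Σf=1+1=2
[q^48] f(48)=1,f(24)=1,f(16)=1,f(12)=1,f(8)=1,f(6)=1,f(4)=1,f(3)=1,f(2)=1,f(1)=1 ⇒ 10

6, 6, 4, 2, 10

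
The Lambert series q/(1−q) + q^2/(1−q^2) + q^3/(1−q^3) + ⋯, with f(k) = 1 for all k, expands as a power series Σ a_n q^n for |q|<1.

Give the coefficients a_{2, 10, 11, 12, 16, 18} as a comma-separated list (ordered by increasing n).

q^2  k|2↦f(k): 1:1 2:1  a_2=2
[q^10] f(10)=1,f(5)=1,f(2)=1,f(1)=1 ⇒ 4
[q^11] f(1)=1,f(11)=1 ⇒ 2
q^12  k|12↦f(k): 12:1 6:1 4:1 3:1 2:1 1:1  a_12=6
[q^16] f(16)=1,f(8)=1,f(4)=1,f(2)=1,f(1)=1 ⇒ 5
q^18  k|18↦f(k): 1:1 2:1 3:1 6:1 9:1 18:1  a_18=6

2, 4, 2, 6, 5, 6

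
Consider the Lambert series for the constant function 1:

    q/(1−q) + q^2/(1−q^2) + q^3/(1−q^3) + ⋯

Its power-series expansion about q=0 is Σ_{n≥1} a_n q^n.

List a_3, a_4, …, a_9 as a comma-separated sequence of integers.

[q^3] f(1)=1,f(3)=1 ⇒ 2
q^4  k|4↦f(k): 1:1 2:1 4:1  a_4=3
[q^5] f(1)=1,f(5)=1 ⇒ 2
[q^6] f(1)=1,f(2)=1,f(3)=1,f(6)=1 ⇒ 4
[q^7] f(1)=1,f(7)=1 ⇒ 2
q^8  k|8↦f(k): 1:1 2:1 4:1 8:1  a_8=4
n=9: 9·1 3·3 1·9  f→[1+1+1]=3

2, 3, 2, 4, 2, 4, 3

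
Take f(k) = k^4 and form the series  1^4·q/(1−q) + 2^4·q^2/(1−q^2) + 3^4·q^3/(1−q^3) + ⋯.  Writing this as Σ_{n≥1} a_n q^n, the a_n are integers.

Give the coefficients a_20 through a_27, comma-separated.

d|20:{1,2,4,5,10,20}  Σf=1+16+256+625+10000+160000=170898
q^21  k|21↦f(k): 1:1 3:81 7:2401 21:194481  a_21=196964
d|22:{1,2,11,22}  Σf=1+16+14641+234256=248914
n=23: 1·23 23·1  f→[1+279841]=279842
q^24  k|24↦f(k): 24:331776 12:20736 8:4096 6:1296 4:256 3:81 2:16 1:1  a_24=358258
q^25  k|25↦f(k): 1:1 5:625 25:390625  a_25=391251
[q^26] f(1)=1,f(2)=16,f(13)=28561,f(26)=456976 ⇒ 485554
[q^27] f(27)=531441,f(9)=6561,f(3)=81,f(1)=1 ⇒ 538084

170898, 196964, 248914, 279842, 358258, 391251, 485554, 538084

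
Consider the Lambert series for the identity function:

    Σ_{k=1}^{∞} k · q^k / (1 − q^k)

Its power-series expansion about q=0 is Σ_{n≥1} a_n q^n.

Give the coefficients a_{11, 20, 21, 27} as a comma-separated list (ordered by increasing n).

12, 42, 32, 40

n=11: 1·11 11·1  f→[1+11]=12
n=20: 1·20 2·10 4·5 5·4 10·2 20·1  f→[1+2+4+5+10+20]=42
q^21  k|21↦f(k): 21:21 7:7 3:3 1:1  a_21=32
[q^27] f(1)=1,f(3)=3,f(9)=9,f(27)=27 ⇒ 40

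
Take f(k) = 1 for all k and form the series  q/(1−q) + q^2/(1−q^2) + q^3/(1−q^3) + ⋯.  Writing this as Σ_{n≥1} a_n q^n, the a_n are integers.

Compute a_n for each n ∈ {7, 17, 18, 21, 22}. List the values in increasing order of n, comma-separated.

q^7  k|7↦f(k): 7:1 1:1  a_7=2
n=17: 1·17 17·1  f→[1+1]=2
[q^18] f(1)=1,f(2)=1,f(3)=1,f(6)=1,f(9)=1,f(18)=1 ⇒ 6
q^21  k|21↦f(k): 21:1 7:1 3:1 1:1  a_21=4
[q^22] f(22)=1,f(11)=1,f(2)=1,f(1)=1 ⇒ 4

2, 2, 6, 4, 4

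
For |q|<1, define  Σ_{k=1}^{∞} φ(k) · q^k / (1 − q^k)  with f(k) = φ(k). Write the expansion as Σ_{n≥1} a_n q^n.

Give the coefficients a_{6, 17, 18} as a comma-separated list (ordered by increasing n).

d|6:{6,3,2,1}  Σφ=2+2+1+1=6
[q^17] φ(17)=16,φ(1)=1 ⇒ 17
n=18: 1·18 2·9 3·6 6·3 9·2 18·1  φ→[1+1+2+2+6+6]=18

6, 17, 18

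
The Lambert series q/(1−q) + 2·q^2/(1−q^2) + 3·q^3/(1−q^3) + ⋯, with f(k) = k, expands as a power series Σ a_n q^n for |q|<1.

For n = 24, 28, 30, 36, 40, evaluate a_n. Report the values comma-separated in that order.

60, 56, 72, 91, 90

n=24: 1·24 2·12 3·8 4·6 6·4 8·3 12·2 24·1  f→[1+2+3+4+6+8+12+24]=60
[q^28] f(1)=1,f(2)=2,f(4)=4,f(7)=7,f(14)=14,f(28)=28 ⇒ 56
n=30: 30·1 15·2 10·3 6·5 5·6 3·10 2·15 1·30  f→[30+15+10+6+5+3+2+1]=72
[q^36] f(36)=36,f(18)=18,f(12)=12,f(9)=9,f(6)=6,f(4)=4,f(3)=3,f(2)=2,f(1)=1 ⇒ 91
d|40:{1,2,4,5,8,10,20,40}  Σf=1+2+4+5+8+10+20+40=90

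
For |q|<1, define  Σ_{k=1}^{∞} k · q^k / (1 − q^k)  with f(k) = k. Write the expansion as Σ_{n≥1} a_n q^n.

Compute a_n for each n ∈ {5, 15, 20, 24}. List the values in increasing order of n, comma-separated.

6, 24, 42, 60

d|5:{5,1}  Σf=5+1=6
n=15: 1·15 3·5 5·3 15·1  f→[1+3+5+15]=24
q^20  k|20↦f(k): 20:20 10:10 5:5 4:4 2:2 1:1  a_20=42
d|24:{24,12,8,6,4,3,2,1}  Σf=24+12+8+6+4+3+2+1=60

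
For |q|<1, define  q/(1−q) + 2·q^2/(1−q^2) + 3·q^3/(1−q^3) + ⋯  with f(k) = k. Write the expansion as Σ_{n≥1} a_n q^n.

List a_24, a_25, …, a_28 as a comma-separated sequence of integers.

60, 31, 42, 40, 56

q^24  k|24↦f(k): 24:24 12:12 8:8 6:6 4:4 3:3 2:2 1:1  a_24=60
q^25  k|25↦f(k): 25:25 5:5 1:1  a_25=31
[q^26] f(26)=26,f(13)=13,f(2)=2,f(1)=1 ⇒ 42
q^27  k|27↦f(k): 27:27 9:9 3:3 1:1  a_27=40
n=28: 28·1 14·2 7·4 4·7 2·14 1·28  f→[28+14+7+4+2+1]=56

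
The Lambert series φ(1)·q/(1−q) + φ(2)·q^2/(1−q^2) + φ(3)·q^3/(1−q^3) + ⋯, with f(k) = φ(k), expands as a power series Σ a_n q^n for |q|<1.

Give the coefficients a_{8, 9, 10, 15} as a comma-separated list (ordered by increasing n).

n=8: 8·1 4·2 2·4 1·8  φ→[4+2+1+1]=8
[q^9] φ(1)=1,φ(3)=2,φ(9)=6 ⇒ 9
[q^10] φ(10)=4,φ(5)=4,φ(2)=1,φ(1)=1 ⇒ 10
d|15:{15,5,3,1}  Σφ=8+4+2+1=15

8, 9, 10, 15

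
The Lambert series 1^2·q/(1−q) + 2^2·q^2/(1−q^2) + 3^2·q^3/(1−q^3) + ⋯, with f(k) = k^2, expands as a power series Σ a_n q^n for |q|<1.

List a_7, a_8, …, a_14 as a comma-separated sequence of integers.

50, 85, 91, 130, 122, 210, 170, 250

[q^7] f(7)=49,f(1)=1 ⇒ 50
q^8  k|8↦f(k): 8:64 4:16 2:4 1:1  a_8=85
d|9:{9,3,1}  Σf=81+9+1=91
n=10: 10·1 5·2 2·5 1·10  f→[100+25+4+1]=130
q^11  k|11↦f(k): 1:1 11:121  a_11=122
n=12: 12·1 6·2 4·3 3·4 2·6 1·12  f→[144+36+16+9+4+1]=210
n=13: 1·13 13·1  f→[1+169]=170
[q^14] f(14)=196,f(7)=49,f(2)=4,f(1)=1 ⇒ 250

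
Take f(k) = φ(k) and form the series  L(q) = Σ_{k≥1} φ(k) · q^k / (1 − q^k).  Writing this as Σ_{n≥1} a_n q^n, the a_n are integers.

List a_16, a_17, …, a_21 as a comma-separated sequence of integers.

q^16  k|16↦φ(k): 16:8 8:4 4:2 2:1 1:1  a_16=16
[q^17] φ(1)=1,φ(17)=16 ⇒ 17
d|18:{18,9,6,3,2,1}  Σφ=6+6+2+2+1+1=18
[q^19] φ(19)=18,φ(1)=1 ⇒ 19
d|20:{1,2,4,5,10,20}  Σφ=1+1+2+4+4+8=20
d|21:{21,7,3,1}  Σφ=12+6+2+1=21

16, 17, 18, 19, 20, 21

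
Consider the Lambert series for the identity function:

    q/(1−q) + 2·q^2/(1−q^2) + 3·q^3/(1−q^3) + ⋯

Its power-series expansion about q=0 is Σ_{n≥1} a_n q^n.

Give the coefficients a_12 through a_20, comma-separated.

28, 14, 24, 24, 31, 18, 39, 20, 42

n=12: 12·1 6·2 4·3 3·4 2·6 1·12  f→[12+6+4+3+2+1]=28
[q^13] f(1)=1,f(13)=13 ⇒ 14
d|14:{1,2,7,14}  Σf=1+2+7+14=24
n=15: 15·1 5·3 3·5 1·15  f→[15+5+3+1]=24
q^16  k|16↦f(k): 16:16 8:8 4:4 2:2 1:1  a_16=31
d|17:{1,17}  Σf=1+17=18
n=18: 18·1 9·2 6·3 3·6 2·9 1·18  f→[18+9+6+3+2+1]=39
q^19  k|19↦f(k): 1:1 19:19  a_19=20
q^20  k|20↦f(k): 1:1 2:2 4:4 5:5 10:10 20:20  a_20=42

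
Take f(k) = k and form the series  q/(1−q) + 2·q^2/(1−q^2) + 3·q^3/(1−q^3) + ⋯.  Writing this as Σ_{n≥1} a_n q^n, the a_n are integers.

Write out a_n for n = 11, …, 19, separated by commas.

d|11:{1,11}  Σf=1+11=12
d|12:{1,2,3,4,6,12}  Σf=1+2+3+4+6+12=28
[q^13] f(1)=1,f(13)=13 ⇒ 14
d|14:{1,2,7,14}  Σf=1+2+7+14=24
q^15  k|15↦f(k): 15:15 5:5 3:3 1:1  a_15=24
q^16  k|16↦f(k): 1:1 2:2 4:4 8:8 16:16  a_16=31
n=17: 17·1 1·17  f→[17+1]=18
n=18: 18·1 9·2 6·3 3·6 2·9 1·18  f→[18+9+6+3+2+1]=39
n=19: 19·1 1·19  f→[19+1]=20

12, 28, 14, 24, 24, 31, 18, 39, 20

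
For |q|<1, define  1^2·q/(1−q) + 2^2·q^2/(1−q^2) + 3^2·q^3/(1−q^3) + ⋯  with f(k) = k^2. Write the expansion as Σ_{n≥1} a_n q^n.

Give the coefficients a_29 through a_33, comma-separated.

d|29:{1,29}  Σf=1+841=842
d|30:{30,15,10,6,5,3,2,1}  Σf=900+225+100+36+25+9+4+1=1300
d|31:{1,31}  Σf=1+961=962
q^32  k|32↦f(k): 32:1024 16:256 8:64 4:16 2:4 1:1  a_32=1365
[q^33] f(33)=1089,f(11)=121,f(3)=9,f(1)=1 ⇒ 1220

842, 1300, 962, 1365, 1220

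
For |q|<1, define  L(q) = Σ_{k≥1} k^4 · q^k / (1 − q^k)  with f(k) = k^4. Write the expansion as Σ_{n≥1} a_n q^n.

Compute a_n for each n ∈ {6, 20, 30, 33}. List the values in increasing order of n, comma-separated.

1394, 170898, 872644, 1200644

q^6  k|6↦f(k): 1:1 2:16 3:81 6:1296  a_6=1394
n=20: 1·20 2·10 4·5 5·4 10·2 20·1  f→[1+16+256+625+10000+160000]=170898
n=30: 30·1 15·2 10·3 6·5 5·6 3·10 2·15 1·30  f→[810000+50625+10000+1296+625+81+16+1]=872644
n=33: 33·1 11·3 3·11 1·33  f→[1185921+14641+81+1]=1200644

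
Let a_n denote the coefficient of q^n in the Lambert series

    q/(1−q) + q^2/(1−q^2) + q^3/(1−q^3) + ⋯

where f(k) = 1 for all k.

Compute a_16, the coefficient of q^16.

a_16 = 5

n=16: 1·16 2·8 4·4 8·2 16·1  f→[1+1+1+1+1]=5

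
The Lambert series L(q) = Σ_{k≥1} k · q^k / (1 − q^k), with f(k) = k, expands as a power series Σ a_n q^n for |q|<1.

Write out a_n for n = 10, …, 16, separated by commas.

18, 12, 28, 14, 24, 24, 31

d|10:{1,2,5,10}  Σf=1+2+5+10=18
[q^11] f(1)=1,f(11)=11 ⇒ 12
n=12: 12·1 6·2 4·3 3·4 2·6 1·12  f→[12+6+4+3+2+1]=28
n=13: 13·1 1·13  f→[13+1]=14
q^14  k|14↦f(k): 1:1 2:2 7:7 14:14  a_14=24
[q^15] f(15)=15,f(5)=5,f(3)=3,f(1)=1 ⇒ 24
[q^16] f(16)=16,f(8)=8,f(4)=4,f(2)=2,f(1)=1 ⇒ 31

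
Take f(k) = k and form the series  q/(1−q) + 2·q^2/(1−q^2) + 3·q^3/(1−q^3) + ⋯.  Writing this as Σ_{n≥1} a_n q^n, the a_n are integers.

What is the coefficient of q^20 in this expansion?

a_20 = 42

[q^20] f(20)=20,f(10)=10,f(5)=5,f(4)=4,f(2)=2,f(1)=1 ⇒ 42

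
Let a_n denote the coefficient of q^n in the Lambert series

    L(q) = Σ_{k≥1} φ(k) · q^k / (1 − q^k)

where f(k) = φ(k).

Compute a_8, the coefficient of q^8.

q^8  k|8↦φ(k): 1:1 2:1 4:2 8:4  a_8=8

a_8 = 8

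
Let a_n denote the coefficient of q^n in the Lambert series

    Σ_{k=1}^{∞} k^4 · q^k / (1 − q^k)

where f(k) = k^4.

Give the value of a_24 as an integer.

a_24 = 358258

[q^24] f(24)=331776,f(12)=20736,f(8)=4096,f(6)=1296,f(4)=256,f(3)=81,f(2)=16,f(1)=1 ⇒ 358258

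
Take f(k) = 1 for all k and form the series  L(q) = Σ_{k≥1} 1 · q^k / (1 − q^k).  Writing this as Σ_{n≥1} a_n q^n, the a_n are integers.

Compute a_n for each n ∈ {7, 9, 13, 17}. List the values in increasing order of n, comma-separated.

2, 3, 2, 2

q^7  k|7↦f(k): 7:1 1:1  a_7=2
q^9  k|9↦f(k): 9:1 3:1 1:1  a_9=3
q^13  k|13↦f(k): 13:1 1:1  a_13=2
q^17  k|17↦f(k): 17:1 1:1  a_17=2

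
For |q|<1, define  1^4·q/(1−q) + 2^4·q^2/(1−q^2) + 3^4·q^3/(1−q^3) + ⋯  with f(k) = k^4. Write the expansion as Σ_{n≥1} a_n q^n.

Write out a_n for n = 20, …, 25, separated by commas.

170898, 196964, 248914, 279842, 358258, 391251

[q^20] f(20)=160000,f(10)=10000,f(5)=625,f(4)=256,f(2)=16,f(1)=1 ⇒ 170898
d|21:{21,7,3,1}  Σf=194481+2401+81+1=196964
n=22: 1·22 2·11 11·2 22·1  f→[1+16+14641+234256]=248914
[q^23] f(1)=1,f(23)=279841 ⇒ 279842
[q^24] f(1)=1,f(2)=16,f(3)=81,f(4)=256,f(6)=1296,f(8)=4096,f(12)=20736,f(24)=331776 ⇒ 358258
n=25: 1·25 5·5 25·1  f→[1+625+390625]=391251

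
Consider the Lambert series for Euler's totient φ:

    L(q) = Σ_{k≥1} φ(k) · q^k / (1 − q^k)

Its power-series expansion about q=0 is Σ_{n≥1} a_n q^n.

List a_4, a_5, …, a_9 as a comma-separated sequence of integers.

n=4: 4·1 2·2 1·4  φ→[2+1+1]=4
n=5: 1·5 5·1  φ→[1+4]=5
n=6: 6·1 3·2 2·3 1·6  φ→[2+2+1+1]=6
d|7:{1,7}  Σφ=1+6=7
d|8:{8,4,2,1}  Σφ=4+2+1+1=8
n=9: 9·1 3·3 1·9  φ→[6+2+1]=9

4, 5, 6, 7, 8, 9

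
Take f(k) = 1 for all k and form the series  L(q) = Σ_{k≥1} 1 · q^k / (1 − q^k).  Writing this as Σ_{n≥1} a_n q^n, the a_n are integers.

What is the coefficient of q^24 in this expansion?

a_24 = 8

q^24  k|24↦f(k): 24:1 12:1 8:1 6:1 4:1 3:1 2:1 1:1  a_24=8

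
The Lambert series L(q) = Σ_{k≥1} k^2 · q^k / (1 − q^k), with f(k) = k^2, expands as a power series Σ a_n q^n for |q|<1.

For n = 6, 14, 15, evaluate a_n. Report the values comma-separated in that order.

50, 250, 260

d|6:{1,2,3,6}  Σf=1+4+9+36=50
[q^14] f(1)=1,f(2)=4,f(7)=49,f(14)=196 ⇒ 250
n=15: 15·1 5·3 3·5 1·15  f→[225+25+9+1]=260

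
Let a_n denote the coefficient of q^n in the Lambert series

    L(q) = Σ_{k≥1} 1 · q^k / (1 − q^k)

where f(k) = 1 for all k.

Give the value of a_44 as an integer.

[q^44] f(44)=1,f(22)=1,f(11)=1,f(4)=1,f(2)=1,f(1)=1 ⇒ 6

a_44 = 6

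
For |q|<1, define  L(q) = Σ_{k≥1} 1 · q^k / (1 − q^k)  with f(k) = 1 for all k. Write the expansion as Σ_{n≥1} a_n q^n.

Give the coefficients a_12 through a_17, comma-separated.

d|12:{12,6,4,3,2,1}  Σf=1+1+1+1+1+1=6
[q^13] f(13)=1,f(1)=1 ⇒ 2
d|14:{14,7,2,1}  Σf=1+1+1+1=4
q^15  k|15↦f(k): 1:1 3:1 5:1 15:1  a_15=4
q^16  k|16↦f(k): 1:1 2:1 4:1 8:1 16:1  a_16=5
q^17  k|17↦f(k): 1:1 17:1  a_17=2

6, 2, 4, 4, 5, 2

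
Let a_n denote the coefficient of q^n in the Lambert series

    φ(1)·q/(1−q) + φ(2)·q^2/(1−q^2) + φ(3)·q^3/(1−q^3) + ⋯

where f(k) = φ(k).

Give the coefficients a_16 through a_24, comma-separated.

[q^16] φ(1)=1,φ(2)=1,φ(4)=2,φ(8)=4,φ(16)=8 ⇒ 16
d|17:{1,17}  Σφ=1+16=17
d|18:{18,9,6,3,2,1}  Σφ=6+6+2+2+1+1=18
d|19:{1,19}  Σφ=1+18=19
n=20: 20·1 10·2 5·4 4·5 2·10 1·20  φ→[8+4+4+2+1+1]=20
[q^21] φ(1)=1,φ(3)=2,φ(7)=6,φ(21)=12 ⇒ 21
q^22  k|22↦φ(k): 1:1 2:1 11:10 22:10  a_22=22
q^23  k|23↦φ(k): 1:1 23:22  a_23=23
q^24  k|24↦φ(k): 24:8 12:4 8:4 6:2 4:2 3:2 2:1 1:1  a_24=24

16, 17, 18, 19, 20, 21, 22, 23, 24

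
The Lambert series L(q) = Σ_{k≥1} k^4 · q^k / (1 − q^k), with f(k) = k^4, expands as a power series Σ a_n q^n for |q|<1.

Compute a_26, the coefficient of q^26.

a_26 = 485554

d|26:{26,13,2,1}  Σf=456976+28561+16+1=485554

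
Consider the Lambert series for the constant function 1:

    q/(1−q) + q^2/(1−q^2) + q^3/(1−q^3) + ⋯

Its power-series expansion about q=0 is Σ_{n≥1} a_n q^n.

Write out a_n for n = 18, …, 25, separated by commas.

6, 2, 6, 4, 4, 2, 8, 3

[q^18] f(1)=1,f(2)=1,f(3)=1,f(6)=1,f(9)=1,f(18)=1 ⇒ 6
d|19:{1,19}  Σf=1+1=2
d|20:{20,10,5,4,2,1}  Σf=1+1+1+1+1+1=6
q^21  k|21↦f(k): 1:1 3:1 7:1 21:1  a_21=4
d|22:{22,11,2,1}  Σf=1+1+1+1=4
n=23: 23·1 1·23  f→[1+1]=2
q^24  k|24↦f(k): 24:1 12:1 8:1 6:1 4:1 3:1 2:1 1:1  a_24=8
d|25:{1,5,25}  Σf=1+1+1=3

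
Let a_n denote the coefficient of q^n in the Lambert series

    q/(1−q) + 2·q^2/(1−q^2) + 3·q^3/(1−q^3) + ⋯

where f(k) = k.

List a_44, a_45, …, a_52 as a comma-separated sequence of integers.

d|44:{44,22,11,4,2,1}  Σf=44+22+11+4+2+1=84
d|45:{45,15,9,5,3,1}  Σf=45+15+9+5+3+1=78
[q^46] f(1)=1,f(2)=2,f(23)=23,f(46)=46 ⇒ 72
d|47:{1,47}  Σf=1+47=48
[q^48] f(1)=1,f(2)=2,f(3)=3,f(4)=4,f(6)=6,f(8)=8,f(12)=12,f(16)=16,f(24)=24,f(48)=48 ⇒ 124
d|49:{49,7,1}  Σf=49+7+1=57
d|50:{50,25,10,5,2,1}  Σf=50+25+10+5+2+1=93
n=51: 1·51 3·17 17·3 51·1  f→[1+3+17+51]=72
d|52:{52,26,13,4,2,1}  Σf=52+26+13+4+2+1=98

84, 78, 72, 48, 124, 57, 93, 72, 98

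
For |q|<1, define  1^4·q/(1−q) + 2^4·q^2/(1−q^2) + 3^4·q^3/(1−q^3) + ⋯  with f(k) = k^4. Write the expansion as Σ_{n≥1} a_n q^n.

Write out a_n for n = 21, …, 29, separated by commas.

196964, 248914, 279842, 358258, 391251, 485554, 538084, 655746, 707282

d|21:{1,3,7,21}  Σf=1+81+2401+194481=196964
q^22  k|22↦f(k): 1:1 2:16 11:14641 22:234256  a_22=248914
d|23:{23,1}  Σf=279841+1=279842
d|24:{24,12,8,6,4,3,2,1}  Σf=331776+20736+4096+1296+256+81+16+1=358258
d|25:{25,5,1}  Σf=390625+625+1=391251
q^26  k|26↦f(k): 26:456976 13:28561 2:16 1:1  a_26=485554
[q^27] f(27)=531441,f(9)=6561,f(3)=81,f(1)=1 ⇒ 538084
d|28:{28,14,7,4,2,1}  Σf=614656+38416+2401+256+16+1=655746
n=29: 29·1 1·29  f→[707281+1]=707282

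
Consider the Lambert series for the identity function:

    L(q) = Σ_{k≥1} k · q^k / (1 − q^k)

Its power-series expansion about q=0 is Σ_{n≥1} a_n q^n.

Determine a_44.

n=44: 1·44 2·22 4·11 11·4 22·2 44·1  f→[1+2+4+11+22+44]=84

a_44 = 84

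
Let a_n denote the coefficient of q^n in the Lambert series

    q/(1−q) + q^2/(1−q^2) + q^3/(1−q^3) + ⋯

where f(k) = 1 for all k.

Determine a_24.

a_24 = 8

n=24: 24·1 12·2 8·3 6·4 4·6 3·8 2·12 1·24  f→[1+1+1+1+1+1+1+1]=8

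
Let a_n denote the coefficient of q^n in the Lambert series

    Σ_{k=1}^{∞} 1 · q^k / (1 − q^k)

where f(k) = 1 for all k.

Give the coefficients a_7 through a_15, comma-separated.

d|7:{7,1}  Σf=1+1=2
n=8: 8·1 4·2 2·4 1·8  f→[1+1+1+1]=4
[q^9] f(9)=1,f(3)=1,f(1)=1 ⇒ 3
d|10:{1,2,5,10}  Σf=1+1+1+1=4
n=11: 1·11 11·1  f→[1+1]=2
[q^12] f(1)=1,f(2)=1,f(3)=1,f(4)=1,f(6)=1,f(12)=1 ⇒ 6
q^13  k|13↦f(k): 1:1 13:1  a_13=2
[q^14] f(14)=1,f(7)=1,f(2)=1,f(1)=1 ⇒ 4
n=15: 15·1 5·3 3·5 1·15  f→[1+1+1+1]=4

2, 4, 3, 4, 2, 6, 2, 4, 4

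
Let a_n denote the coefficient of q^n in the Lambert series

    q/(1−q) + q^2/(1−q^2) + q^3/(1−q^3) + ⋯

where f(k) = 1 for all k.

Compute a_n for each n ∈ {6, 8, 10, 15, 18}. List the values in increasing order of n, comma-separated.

q^6  k|6↦f(k): 1:1 2:1 3:1 6:1  a_6=4
d|8:{8,4,2,1}  Σf=1+1+1+1=4
n=10: 1·10 2·5 5·2 10·1  f→[1+1+1+1]=4
q^15  k|15↦f(k): 1:1 3:1 5:1 15:1  a_15=4
n=18: 1·18 2·9 3·6 6·3 9·2 18·1  f→[1+1+1+1+1+1]=6

4, 4, 4, 4, 6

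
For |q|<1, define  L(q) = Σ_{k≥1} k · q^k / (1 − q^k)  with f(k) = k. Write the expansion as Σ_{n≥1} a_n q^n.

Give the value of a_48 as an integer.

[q^48] f(48)=48,f(24)=24,f(16)=16,f(12)=12,f(8)=8,f(6)=6,f(4)=4,f(3)=3,f(2)=2,f(1)=1 ⇒ 124

a_48 = 124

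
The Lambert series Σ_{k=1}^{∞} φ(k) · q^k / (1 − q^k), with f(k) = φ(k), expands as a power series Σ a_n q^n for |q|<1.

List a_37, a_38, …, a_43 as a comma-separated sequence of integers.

[q^37] φ(37)=36,φ(1)=1 ⇒ 37
d|38:{1,2,19,38}  Σφ=1+1+18+18=38
n=39: 1·39 3·13 13·3 39·1  φ→[1+2+12+24]=39
[q^40] φ(1)=1,φ(2)=1,φ(4)=2,φ(5)=4,φ(8)=4,φ(10)=4,φ(20)=8,φ(40)=16 ⇒ 40
q^41  k|41↦φ(k): 1:1 41:40  a_41=41
[q^42] φ(42)=12,φ(21)=12,φ(14)=6,φ(7)=6,φ(6)=2,φ(3)=2,φ(2)=1,φ(1)=1 ⇒ 42
q^43  k|43↦φ(k): 43:42 1:1  a_43=43

37, 38, 39, 40, 41, 42, 43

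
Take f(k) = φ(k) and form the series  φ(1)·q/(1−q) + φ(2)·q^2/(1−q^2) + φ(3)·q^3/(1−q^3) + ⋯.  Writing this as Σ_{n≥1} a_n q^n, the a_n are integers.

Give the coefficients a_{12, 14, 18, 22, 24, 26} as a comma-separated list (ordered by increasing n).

d|12:{1,2,3,4,6,12}  Σφ=1+1+2+2+2+4=12
[q^14] φ(14)=6,φ(7)=6,φ(2)=1,φ(1)=1 ⇒ 14
q^18  k|18↦φ(k): 1:1 2:1 3:2 6:2 9:6 18:6  a_18=18
d|22:{1,2,11,22}  Σφ=1+1+10+10=22
d|24:{24,12,8,6,4,3,2,1}  Σφ=8+4+4+2+2+2+1+1=24
d|26:{1,2,13,26}  Σφ=1+1+12+12=26

12, 14, 18, 22, 24, 26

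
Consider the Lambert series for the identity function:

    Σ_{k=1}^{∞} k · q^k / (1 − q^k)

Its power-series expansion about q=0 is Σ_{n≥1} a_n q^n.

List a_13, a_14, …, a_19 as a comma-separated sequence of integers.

[q^13] f(13)=13,f(1)=1 ⇒ 14
d|14:{14,7,2,1}  Σf=14+7+2+1=24
q^15  k|15↦f(k): 1:1 3:3 5:5 15:15  a_15=24
n=16: 16·1 8·2 4·4 2·8 1·16  f→[16+8+4+2+1]=31
n=17: 17·1 1·17  f→[17+1]=18
[q^18] f(18)=18,f(9)=9,f(6)=6,f(3)=3,f(2)=2,f(1)=1 ⇒ 39
d|19:{19,1}  Σf=19+1=20

14, 24, 24, 31, 18, 39, 20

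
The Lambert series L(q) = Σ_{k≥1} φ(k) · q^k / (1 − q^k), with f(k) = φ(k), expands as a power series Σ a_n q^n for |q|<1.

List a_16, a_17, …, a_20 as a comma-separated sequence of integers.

[q^16] φ(16)=8,φ(8)=4,φ(4)=2,φ(2)=1,φ(1)=1 ⇒ 16
[q^17] φ(1)=1,φ(17)=16 ⇒ 17
q^18  k|18↦φ(k): 1:1 2:1 3:2 6:2 9:6 18:6  a_18=18
n=19: 1·19 19·1  φ→[1+18]=19
[q^20] φ(1)=1,φ(2)=1,φ(4)=2,φ(5)=4,φ(10)=4,φ(20)=8 ⇒ 20

16, 17, 18, 19, 20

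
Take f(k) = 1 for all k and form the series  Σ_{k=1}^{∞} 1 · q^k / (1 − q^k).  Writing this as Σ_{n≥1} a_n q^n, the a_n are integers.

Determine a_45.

a_45 = 6

d|45:{45,15,9,5,3,1}  Σf=1+1+1+1+1+1=6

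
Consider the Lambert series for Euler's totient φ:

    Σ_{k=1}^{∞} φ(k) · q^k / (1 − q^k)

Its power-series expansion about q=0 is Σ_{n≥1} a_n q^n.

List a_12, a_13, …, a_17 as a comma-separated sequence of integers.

d|12:{12,6,4,3,2,1}  Σφ=4+2+2+2+1+1=12
[q^13] φ(13)=12,φ(1)=1 ⇒ 13
q^14  k|14↦φ(k): 14:6 7:6 2:1 1:1  a_14=14
q^15  k|15↦φ(k): 1:1 3:2 5:4 15:8  a_15=15
n=16: 16·1 8·2 4·4 2·8 1·16  φ→[8+4+2+1+1]=16
d|17:{1,17}  Σφ=1+16=17

12, 13, 14, 15, 16, 17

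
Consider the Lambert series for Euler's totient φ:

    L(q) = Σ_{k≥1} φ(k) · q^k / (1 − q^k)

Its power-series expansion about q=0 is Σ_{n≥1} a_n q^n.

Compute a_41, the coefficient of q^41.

d|41:{1,41}  Σφ=1+40=41

a_41 = 41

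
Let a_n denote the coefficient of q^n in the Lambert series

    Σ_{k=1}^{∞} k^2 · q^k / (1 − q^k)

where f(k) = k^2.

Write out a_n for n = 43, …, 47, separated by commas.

n=43: 1·43 43·1  f→[1+1849]=1850
d|44:{1,2,4,11,22,44}  Σf=1+4+16+121+484+1936=2562
[q^45] f(45)=2025,f(15)=225,f(9)=81,f(5)=25,f(3)=9,f(1)=1 ⇒ 2366
q^46  k|46↦f(k): 1:1 2:4 23:529 46:2116  a_46=2650
[q^47] f(1)=1,f(47)=2209 ⇒ 2210

1850, 2562, 2366, 2650, 2210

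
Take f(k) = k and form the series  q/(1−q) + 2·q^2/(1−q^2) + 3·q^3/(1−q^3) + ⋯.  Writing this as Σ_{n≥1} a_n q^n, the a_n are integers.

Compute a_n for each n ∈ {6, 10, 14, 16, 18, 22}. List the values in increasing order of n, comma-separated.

12, 18, 24, 31, 39, 36

d|6:{6,3,2,1}  Σf=6+3+2+1=12
n=10: 10·1 5·2 2·5 1·10  f→[10+5+2+1]=18
q^14  k|14↦f(k): 14:14 7:7 2:2 1:1  a_14=24
d|16:{16,8,4,2,1}  Σf=16+8+4+2+1=31
n=18: 18·1 9·2 6·3 3·6 2·9 1·18  f→[18+9+6+3+2+1]=39
q^22  k|22↦f(k): 1:1 2:2 11:11 22:22  a_22=36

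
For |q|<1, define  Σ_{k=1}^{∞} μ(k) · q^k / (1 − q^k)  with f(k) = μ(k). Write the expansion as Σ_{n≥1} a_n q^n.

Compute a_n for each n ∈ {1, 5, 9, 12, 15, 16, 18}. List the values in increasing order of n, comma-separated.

1, 0, 0, 0, 0, 0, 0

q^1  k|1↦μ(k): 1:1  a_1=1
n=5: 1·5 5·1  μ→[1+(-1)]=0
[q^9] μ(9)=0,μ(3)=-1,μ(1)=1 ⇒ 0
[q^12] μ(12)=0,μ(6)=1,μ(4)=0,μ(3)=-1,μ(2)=-1,μ(1)=1 ⇒ 0
d|15:{1,3,5,15}  Σμ=1+(-1)+(-1)+1=0
[q^16] μ(16)=0,μ(8)=0,μ(4)=0,μ(2)=-1,μ(1)=1 ⇒ 0
d|18:{18,9,6,3,2,1}  Σμ=0+0+1+(-1)+(-1)+1=0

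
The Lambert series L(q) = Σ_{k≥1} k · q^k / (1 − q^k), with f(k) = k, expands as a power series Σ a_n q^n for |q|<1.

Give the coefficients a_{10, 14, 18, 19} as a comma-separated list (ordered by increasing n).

n=10: 1·10 2·5 5·2 10·1  f→[1+2+5+10]=18
q^14  k|14↦f(k): 14:14 7:7 2:2 1:1  a_14=24
q^18  k|18↦f(k): 18:18 9:9 6:6 3:3 2:2 1:1  a_18=39
q^19  k|19↦f(k): 1:1 19:19  a_19=20

18, 24, 39, 20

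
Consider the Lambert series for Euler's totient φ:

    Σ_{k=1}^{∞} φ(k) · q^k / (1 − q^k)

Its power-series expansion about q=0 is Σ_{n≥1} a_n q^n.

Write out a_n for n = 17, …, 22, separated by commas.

q^17  k|17↦φ(k): 17:16 1:1  a_17=17
n=18: 1·18 2·9 3·6 6·3 9·2 18·1  φ→[1+1+2+2+6+6]=18
d|19:{1,19}  Σφ=1+18=19
d|20:{1,2,4,5,10,20}  Σφ=1+1+2+4+4+8=20
q^21  k|21↦φ(k): 1:1 3:2 7:6 21:12  a_21=21
d|22:{1,2,11,22}  Σφ=1+1+10+10=22

17, 18, 19, 20, 21, 22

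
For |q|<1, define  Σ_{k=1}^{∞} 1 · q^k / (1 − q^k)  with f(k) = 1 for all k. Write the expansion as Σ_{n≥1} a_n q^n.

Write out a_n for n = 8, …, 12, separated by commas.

d|8:{1,2,4,8}  Σf=1+1+1+1=4
[q^9] f(1)=1,f(3)=1,f(9)=1 ⇒ 3
n=10: 1·10 2·5 5·2 10·1  f→[1+1+1+1]=4
d|11:{1,11}  Σf=1+1=2
n=12: 1·12 2·6 3·4 4·3 6·2 12·1  f→[1+1+1+1+1+1]=6

4, 3, 4, 2, 6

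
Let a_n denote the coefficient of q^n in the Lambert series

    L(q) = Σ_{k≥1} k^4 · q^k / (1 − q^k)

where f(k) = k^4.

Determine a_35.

a_35 = 1503652

d|35:{1,5,7,35}  Σf=1+625+2401+1500625=1503652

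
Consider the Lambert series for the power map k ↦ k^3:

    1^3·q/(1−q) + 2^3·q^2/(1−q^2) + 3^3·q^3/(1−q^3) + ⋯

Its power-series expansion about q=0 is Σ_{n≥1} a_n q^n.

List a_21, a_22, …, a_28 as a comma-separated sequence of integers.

9632, 11988, 12168, 16380, 15751, 19782, 20440, 25112

d|21:{21,7,3,1}  Σf=9261+343+27+1=9632
[q^22] f(22)=10648,f(11)=1331,f(2)=8,f(1)=1 ⇒ 11988
d|23:{23,1}  Σf=12167+1=12168
q^24  k|24↦f(k): 1:1 2:8 3:27 4:64 6:216 8:512 12:1728 24:13824  a_24=16380
d|25:{1,5,25}  Σf=1+125+15625=15751
q^26  k|26↦f(k): 1:1 2:8 13:2197 26:17576  a_26=19782
n=27: 27·1 9·3 3·9 1·27  f→[19683+729+27+1]=20440
[q^28] f(28)=21952,f(14)=2744,f(7)=343,f(4)=64,f(2)=8,f(1)=1 ⇒ 25112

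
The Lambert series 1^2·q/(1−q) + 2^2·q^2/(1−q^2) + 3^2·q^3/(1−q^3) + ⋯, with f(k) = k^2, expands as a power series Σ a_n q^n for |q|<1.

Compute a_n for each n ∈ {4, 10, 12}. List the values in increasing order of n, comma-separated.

21, 130, 210

[q^4] f(1)=1,f(2)=4,f(4)=16 ⇒ 21
d|10:{1,2,5,10}  Σf=1+4+25+100=130
n=12: 12·1 6·2 4·3 3·4 2·6 1·12  f→[144+36+16+9+4+1]=210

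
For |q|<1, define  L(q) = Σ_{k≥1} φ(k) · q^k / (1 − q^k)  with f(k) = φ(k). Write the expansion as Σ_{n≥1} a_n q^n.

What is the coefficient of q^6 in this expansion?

[q^6] φ(1)=1,φ(2)=1,φ(3)=2,φ(6)=2 ⇒ 6

a_6 = 6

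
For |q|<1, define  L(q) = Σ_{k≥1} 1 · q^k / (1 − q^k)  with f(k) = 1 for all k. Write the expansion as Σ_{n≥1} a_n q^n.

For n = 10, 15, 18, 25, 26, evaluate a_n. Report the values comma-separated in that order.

4, 4, 6, 3, 4

q^10  k|10↦f(k): 10:1 5:1 2:1 1:1  a_10=4
q^15  k|15↦f(k): 15:1 5:1 3:1 1:1  a_15=4
n=18: 1·18 2·9 3·6 6·3 9·2 18·1  f→[1+1+1+1+1+1]=6
n=25: 1·25 5·5 25·1  f→[1+1+1]=3
n=26: 26·1 13·2 2·13 1·26  f→[1+1+1+1]=4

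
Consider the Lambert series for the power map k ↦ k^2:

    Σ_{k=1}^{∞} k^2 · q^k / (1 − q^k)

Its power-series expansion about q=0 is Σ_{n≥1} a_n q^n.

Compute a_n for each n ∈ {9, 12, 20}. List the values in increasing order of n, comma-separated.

[q^9] f(9)=81,f(3)=9,f(1)=1 ⇒ 91
q^12  k|12↦f(k): 1:1 2:4 3:9 4:16 6:36 12:144  a_12=210
d|20:{1,2,4,5,10,20}  Σf=1+4+16+25+100+400=546

91, 210, 546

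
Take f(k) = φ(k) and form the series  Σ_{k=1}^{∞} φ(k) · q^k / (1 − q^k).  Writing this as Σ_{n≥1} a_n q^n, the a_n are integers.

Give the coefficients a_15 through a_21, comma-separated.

[q^15] φ(15)=8,φ(5)=4,φ(3)=2,φ(1)=1 ⇒ 15
n=16: 16·1 8·2 4·4 2·8 1·16  φ→[8+4+2+1+1]=16
[q^17] φ(17)=16,φ(1)=1 ⇒ 17
n=18: 1·18 2·9 3·6 6·3 9·2 18·1  φ→[1+1+2+2+6+6]=18
n=19: 19·1 1·19  φ→[18+1]=19
[q^20] φ(1)=1,φ(2)=1,φ(4)=2,φ(5)=4,φ(10)=4,φ(20)=8 ⇒ 20
n=21: 21·1 7·3 3·7 1·21  φ→[12+6+2+1]=21

15, 16, 17, 18, 19, 20, 21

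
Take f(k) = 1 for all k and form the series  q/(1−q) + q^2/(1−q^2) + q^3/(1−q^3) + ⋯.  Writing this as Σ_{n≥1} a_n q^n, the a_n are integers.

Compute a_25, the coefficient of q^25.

a_25 = 3

n=25: 1·25 5·5 25·1  f→[1+1+1]=3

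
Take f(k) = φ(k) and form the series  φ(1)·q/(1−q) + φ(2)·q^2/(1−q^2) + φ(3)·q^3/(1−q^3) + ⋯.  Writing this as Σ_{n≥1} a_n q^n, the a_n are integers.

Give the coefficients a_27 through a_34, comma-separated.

n=27: 1·27 3·9 9·3 27·1  φ→[1+2+6+18]=27
d|28:{28,14,7,4,2,1}  Σφ=12+6+6+2+1+1=28
[q^29] φ(29)=28,φ(1)=1 ⇒ 29
q^30  k|30↦φ(k): 1:1 2:1 3:2 5:4 6:2 10:4 15:8 30:8  a_30=30
d|31:{31,1}  Σφ=30+1=31
n=32: 1·32 2·16 4·8 8·4 16·2 32·1  φ→[1+1+2+4+8+16]=32
q^33  k|33↦φ(k): 33:20 11:10 3:2 1:1  a_33=33
[q^34] φ(1)=1,φ(2)=1,φ(17)=16,φ(34)=16 ⇒ 34

27, 28, 29, 30, 31, 32, 33, 34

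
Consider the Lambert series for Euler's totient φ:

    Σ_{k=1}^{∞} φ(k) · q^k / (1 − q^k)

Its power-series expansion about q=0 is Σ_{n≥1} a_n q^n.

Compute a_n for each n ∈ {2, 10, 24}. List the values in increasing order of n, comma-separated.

q^2  k|2↦φ(k): 1:1 2:1  a_2=2
[q^10] φ(1)=1,φ(2)=1,φ(5)=4,φ(10)=4 ⇒ 10
[q^24] φ(24)=8,φ(12)=4,φ(8)=4,φ(6)=2,φ(4)=2,φ(3)=2,φ(2)=1,φ(1)=1 ⇒ 24

2, 10, 24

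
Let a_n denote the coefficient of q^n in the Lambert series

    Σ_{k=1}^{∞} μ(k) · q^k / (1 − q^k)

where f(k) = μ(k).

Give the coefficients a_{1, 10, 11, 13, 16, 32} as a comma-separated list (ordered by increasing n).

1, 0, 0, 0, 0, 0

[q^1] μ(1)=1 ⇒ 1
n=10: 10·1 5·2 2·5 1·10  μ→[1+(-1)+(-1)+1]=0
[q^11] μ(1)=1,μ(11)=-1 ⇒ 0
q^13  k|13↦μ(k): 13:-1 1:1  a_13=0
q^16  k|16↦μ(k): 1:1 2:-1 4:0 8:0 16:0  a_16=0
[q^32] μ(32)=0,μ(16)=0,μ(8)=0,μ(4)=0,μ(2)=-1,μ(1)=1 ⇒ 0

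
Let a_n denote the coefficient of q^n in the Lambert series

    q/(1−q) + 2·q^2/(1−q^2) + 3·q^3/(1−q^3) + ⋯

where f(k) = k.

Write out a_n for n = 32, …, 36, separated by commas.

63, 48, 54, 48, 91

[q^32] f(32)=32,f(16)=16,f(8)=8,f(4)=4,f(2)=2,f(1)=1 ⇒ 63
q^33  k|33↦f(k): 1:1 3:3 11:11 33:33  a_33=48
n=34: 34·1 17·2 2·17 1·34  f→[34+17+2+1]=54
[q^35] f(35)=35,f(7)=7,f(5)=5,f(1)=1 ⇒ 48
n=36: 36·1 18·2 12·3 9·4 6·6 4·9 3·12 2·18 1·36  f→[36+18+12+9+6+4+3+2+1]=91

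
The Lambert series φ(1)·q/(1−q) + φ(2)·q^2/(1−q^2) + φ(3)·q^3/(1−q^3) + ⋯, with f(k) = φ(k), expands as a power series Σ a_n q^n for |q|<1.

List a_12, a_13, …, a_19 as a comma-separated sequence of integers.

q^12  k|12↦φ(k): 12:4 6:2 4:2 3:2 2:1 1:1  a_12=12
d|13:{13,1}  Σφ=12+1=13
n=14: 1·14 2·7 7·2 14·1  φ→[1+1+6+6]=14
q^15  k|15↦φ(k): 15:8 5:4 3:2 1:1  a_15=15
[q^16] φ(1)=1,φ(2)=1,φ(4)=2,φ(8)=4,φ(16)=8 ⇒ 16
[q^17] φ(17)=16,φ(1)=1 ⇒ 17
n=18: 18·1 9·2 6·3 3·6 2·9 1·18  φ→[6+6+2+2+1+1]=18
n=19: 1·19 19·1  φ→[1+18]=19

12, 13, 14, 15, 16, 17, 18, 19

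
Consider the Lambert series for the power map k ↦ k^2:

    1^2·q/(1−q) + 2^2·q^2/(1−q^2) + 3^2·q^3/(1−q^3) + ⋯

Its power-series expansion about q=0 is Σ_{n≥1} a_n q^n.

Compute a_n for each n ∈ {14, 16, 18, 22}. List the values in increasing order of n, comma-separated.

250, 341, 455, 610

n=14: 1·14 2·7 7·2 14·1  f→[1+4+49+196]=250
d|16:{1,2,4,8,16}  Σf=1+4+16+64+256=341
q^18  k|18↦f(k): 18:324 9:81 6:36 3:9 2:4 1:1  a_18=455
d|22:{22,11,2,1}  Σf=484+121+4+1=610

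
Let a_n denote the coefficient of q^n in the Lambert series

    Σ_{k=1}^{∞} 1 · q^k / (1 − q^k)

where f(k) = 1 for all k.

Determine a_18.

a_18 = 6

q^18  k|18↦f(k): 1:1 2:1 3:1 6:1 9:1 18:1  a_18=6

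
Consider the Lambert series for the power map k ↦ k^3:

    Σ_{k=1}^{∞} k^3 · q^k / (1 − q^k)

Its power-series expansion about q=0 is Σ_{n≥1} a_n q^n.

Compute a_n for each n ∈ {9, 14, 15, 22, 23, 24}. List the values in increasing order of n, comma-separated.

757, 3096, 3528, 11988, 12168, 16380

d|9:{9,3,1}  Σf=729+27+1=757
n=14: 1·14 2·7 7·2 14·1  f→[1+8+343+2744]=3096
q^15  k|15↦f(k): 15:3375 5:125 3:27 1:1  a_15=3528
[q^22] f(1)=1,f(2)=8,f(11)=1331,f(22)=10648 ⇒ 11988
n=23: 23·1 1·23  f→[12167+1]=12168
n=24: 24·1 12·2 8·3 6·4 4·6 3·8 2·12 1·24  f→[13824+1728+512+216+64+27+8+1]=16380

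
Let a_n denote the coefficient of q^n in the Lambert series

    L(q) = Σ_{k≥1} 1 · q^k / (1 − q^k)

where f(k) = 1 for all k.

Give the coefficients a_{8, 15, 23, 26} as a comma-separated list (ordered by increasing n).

[q^8] f(8)=1,f(4)=1,f(2)=1,f(1)=1 ⇒ 4
n=15: 15·1 5·3 3·5 1·15  f→[1+1+1+1]=4
q^23  k|23↦f(k): 23:1 1:1  a_23=2
d|26:{26,13,2,1}  Σf=1+1+1+1=4

4, 4, 2, 4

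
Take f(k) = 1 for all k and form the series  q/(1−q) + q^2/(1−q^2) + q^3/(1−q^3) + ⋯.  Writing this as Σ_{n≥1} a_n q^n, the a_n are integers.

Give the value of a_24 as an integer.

a_24 = 8

q^24  k|24↦f(k): 24:1 12:1 8:1 6:1 4:1 3:1 2:1 1:1  a_24=8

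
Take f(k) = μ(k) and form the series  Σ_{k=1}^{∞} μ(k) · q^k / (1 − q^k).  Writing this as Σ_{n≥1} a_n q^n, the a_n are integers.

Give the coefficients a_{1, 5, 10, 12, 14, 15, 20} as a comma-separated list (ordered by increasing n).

1, 0, 0, 0, 0, 0, 0

q^1  k|1↦μ(k): 1:1  a_1=1
[q^5] μ(5)=-1,μ(1)=1 ⇒ 0
n=10: 10·1 5·2 2·5 1·10  μ→[1+(-1)+(-1)+1]=0
d|12:{1,2,3,4,6,12}  Σμ=1+(-1)+(-1)+0+1+0=0
q^14  k|14↦μ(k): 1:1 2:-1 7:-1 14:1  a_14=0
q^15  k|15↦μ(k): 1:1 3:-1 5:-1 15:1  a_15=0
[q^20] μ(1)=1,μ(2)=-1,μ(4)=0,μ(5)=-1,μ(10)=1,μ(20)=0 ⇒ 0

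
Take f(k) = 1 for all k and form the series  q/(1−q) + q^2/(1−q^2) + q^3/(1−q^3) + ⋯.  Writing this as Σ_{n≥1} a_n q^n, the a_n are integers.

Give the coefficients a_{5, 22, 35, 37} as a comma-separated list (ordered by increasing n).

2, 4, 4, 2

[q^5] f(5)=1,f(1)=1 ⇒ 2
n=22: 1·22 2·11 11·2 22·1  f→[1+1+1+1]=4
n=35: 35·1 7·5 5·7 1·35  f→[1+1+1+1]=4
q^37  k|37↦f(k): 1:1 37:1  a_37=2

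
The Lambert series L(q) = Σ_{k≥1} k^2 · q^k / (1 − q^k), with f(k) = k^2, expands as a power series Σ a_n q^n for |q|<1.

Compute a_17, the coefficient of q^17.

d|17:{17,1}  Σf=289+1=290

a_17 = 290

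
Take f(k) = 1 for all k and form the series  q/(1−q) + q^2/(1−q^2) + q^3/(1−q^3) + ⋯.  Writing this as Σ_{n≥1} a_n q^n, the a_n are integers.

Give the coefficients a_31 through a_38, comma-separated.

d|31:{1,31}  Σf=1+1=2
q^32  k|32↦f(k): 32:1 16:1 8:1 4:1 2:1 1:1  a_32=6
q^33  k|33↦f(k): 33:1 11:1 3:1 1:1  a_33=4
d|34:{1,2,17,34}  Σf=1+1+1+1=4
[q^35] f(1)=1,f(5)=1,f(7)=1,f(35)=1 ⇒ 4
[q^36] f(36)=1,f(18)=1,f(12)=1,f(9)=1,f(6)=1,f(4)=1,f(3)=1,f(2)=1,f(1)=1 ⇒ 9
q^37  k|37↦f(k): 37:1 1:1  a_37=2
[q^38] f(1)=1,f(2)=1,f(19)=1,f(38)=1 ⇒ 4

2, 6, 4, 4, 4, 9, 2, 4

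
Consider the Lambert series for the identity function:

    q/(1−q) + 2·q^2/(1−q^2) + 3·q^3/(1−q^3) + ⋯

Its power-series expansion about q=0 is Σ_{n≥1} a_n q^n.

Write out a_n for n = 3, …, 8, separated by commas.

d|3:{1,3}  Σf=1+3=4
[q^4] f(4)=4,f(2)=2,f(1)=1 ⇒ 7
[q^5] f(5)=5,f(1)=1 ⇒ 6
q^6  k|6↦f(k): 1:1 2:2 3:3 6:6  a_6=12
q^7  k|7↦f(k): 7:7 1:1  a_7=8
[q^8] f(1)=1,f(2)=2,f(4)=4,f(8)=8 ⇒ 15

4, 7, 6, 12, 8, 15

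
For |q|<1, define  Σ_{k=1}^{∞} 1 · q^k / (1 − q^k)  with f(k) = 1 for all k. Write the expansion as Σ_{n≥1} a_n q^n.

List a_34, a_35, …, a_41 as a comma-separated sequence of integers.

[q^34] f(34)=1,f(17)=1,f(2)=1,f(1)=1 ⇒ 4
q^35  k|35↦f(k): 35:1 7:1 5:1 1:1  a_35=4
n=36: 36·1 18·2 12·3 9·4 6·6 4·9 3·12 2·18 1·36  f→[1+1+1+1+1+1+1+1+1]=9
q^37  k|37↦f(k): 37:1 1:1  a_37=2
d|38:{1,2,19,38}  Σf=1+1+1+1=4
[q^39] f(1)=1,f(3)=1,f(13)=1,f(39)=1 ⇒ 4
[q^40] f(1)=1,f(2)=1,f(4)=1,f(5)=1,f(8)=1,f(10)=1,f(20)=1,f(40)=1 ⇒ 8
q^41  k|41↦f(k): 1:1 41:1  a_41=2

4, 4, 9, 2, 4, 4, 8, 2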